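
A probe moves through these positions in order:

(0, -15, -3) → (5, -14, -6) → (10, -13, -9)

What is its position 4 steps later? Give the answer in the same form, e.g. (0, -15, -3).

Constant displacement of (+5, +1, -3) per step.
step 3: (10, -13, -9) + (+5, +1, -3) → (15, -12, -12)
step 4: (15, -12, -12) + (+5, +1, -3) → (20, -11, -15)
step 5: (20, -11, -15) + (+5, +1, -3) → (25, -10, -18)
step 6: (25, -10, -18) + (+5, +1, -3) → (30, -9, -21)

(30, -9, -21)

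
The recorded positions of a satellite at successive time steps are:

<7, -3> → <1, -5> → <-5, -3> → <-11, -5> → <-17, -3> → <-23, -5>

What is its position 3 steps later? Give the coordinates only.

The first coordinate changes by -6 each step, so at step 8 it is 7 + 8·(-6) = -41.
The second coordinate repeats the cycle [-3, -5] with period 2; step 8 mod 2 = 0, giving -3.

<-41, -3>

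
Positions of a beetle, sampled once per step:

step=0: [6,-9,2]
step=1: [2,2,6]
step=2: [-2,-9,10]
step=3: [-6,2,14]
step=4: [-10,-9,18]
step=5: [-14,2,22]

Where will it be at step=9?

The first coordinate changes by -4 each step, so at step 9 it is 6 + 9·(-4) = -30.
The second coordinate repeats the cycle [-9, 2] with period 2; step 9 mod 2 = 1, giving 2.
The third coordinate changes by +4 each step, so at step 9 it is 2 + 9·(4) = 38.

[-30,2,38]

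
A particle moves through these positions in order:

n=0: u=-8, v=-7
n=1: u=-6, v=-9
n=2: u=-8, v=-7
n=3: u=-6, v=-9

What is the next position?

u=-8, v=-7

Step-to-step displacements: (+2, -2), (-2, +2), (+2, -2); each is -1× the previous.
step 4: u=-6, v=-9 + (-2, +2) → u=-8, v=-7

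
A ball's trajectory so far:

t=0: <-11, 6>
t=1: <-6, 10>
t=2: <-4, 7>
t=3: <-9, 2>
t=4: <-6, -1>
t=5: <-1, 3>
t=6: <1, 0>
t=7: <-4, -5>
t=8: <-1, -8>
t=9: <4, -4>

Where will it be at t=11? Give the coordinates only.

The moves between consecutive positions are <+5, +4>, <+2, -3>, <-5, -5>, <+3, -3>, <+5, +4>, <+2, -3>, <-5, -5>, <+3, -3>, <+5, +4>; they repeat the 4-cycle [<+5, +4>, <+2, -3>, <-5, -5>, <+3, -3>].
step 10: apply <+2, -3> → <6, -7>
step 11: apply <-5, -5> → <1, -12>

<1, -12>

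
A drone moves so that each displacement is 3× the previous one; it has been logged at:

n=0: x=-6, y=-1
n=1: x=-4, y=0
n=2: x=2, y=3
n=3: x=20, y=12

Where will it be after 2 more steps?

x=236, y=120

The jumps are (+2,+1), (+6,+3), (+18,+9) — a geometric progression with ratio 3.
step 4: x=20, y=12 + (+54,+27) → x=74, y=39
step 5: x=74, y=39 + (+162,+81) → x=236, y=120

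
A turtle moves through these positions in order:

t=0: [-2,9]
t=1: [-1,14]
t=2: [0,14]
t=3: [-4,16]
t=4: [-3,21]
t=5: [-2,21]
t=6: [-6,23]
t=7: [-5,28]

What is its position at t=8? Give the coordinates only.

Differencing gives [+1,+5], [+1,+0], [-4,+2], [+1,+5], [+1,+0], [-4,+2], [+1,+5]. This is the pattern [+1,+5], [+1,+0], [-4,+2] repeated.
step 8: apply [+1,+0] → [-4,28]

[-4,28]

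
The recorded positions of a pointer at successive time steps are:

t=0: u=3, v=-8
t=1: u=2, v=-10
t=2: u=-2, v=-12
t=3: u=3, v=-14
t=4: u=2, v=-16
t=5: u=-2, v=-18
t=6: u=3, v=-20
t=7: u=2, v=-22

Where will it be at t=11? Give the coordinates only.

U: cycles through 3, 2, -2 every 3 steps. Step 11 lands at position 2 of the cycle → -2.
V: linear, -2 per step → -30 at step 11.

u=-2, v=-30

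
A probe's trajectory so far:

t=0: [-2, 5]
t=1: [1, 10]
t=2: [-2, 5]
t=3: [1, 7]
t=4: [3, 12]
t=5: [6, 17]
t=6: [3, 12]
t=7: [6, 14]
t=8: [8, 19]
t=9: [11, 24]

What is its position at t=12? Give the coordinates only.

[13, 26]

Differencing gives [+3, +5], [-3, -5], [+3, +2], [+2, +5], [+3, +5], [-3, -5], [+3, +2], [+2, +5], [+3, +5]. This is the pattern [+3, +5], [-3, -5], [+3, +2], [+2, +5] repeated.
step 10: apply [-3, -5] → [8, 19]
step 11: apply [+3, +2] → [11, 21]
step 12: apply [+2, +5] → [13, 26]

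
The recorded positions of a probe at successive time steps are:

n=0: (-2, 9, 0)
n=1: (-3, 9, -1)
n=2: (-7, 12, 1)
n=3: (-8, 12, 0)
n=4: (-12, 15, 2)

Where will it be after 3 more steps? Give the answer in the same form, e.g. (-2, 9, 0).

(-18, 18, 2)

Differencing gives (-1, +0, -1), (-4, +3, +2), (-1, +0, -1), (-4, +3, +2). This is the pattern (-1, +0, -1), (-4, +3, +2) repeated.
step 5: apply (-1, +0, -1) → (-13, 15, 1)
step 6: apply (-4, +3, +2) → (-17, 18, 3)
step 7: apply (-1, +0, -1) → (-18, 18, 2)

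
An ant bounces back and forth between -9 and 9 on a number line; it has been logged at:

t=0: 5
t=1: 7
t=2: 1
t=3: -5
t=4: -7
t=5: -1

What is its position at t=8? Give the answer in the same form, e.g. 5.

1

The value reflects between -9 and 9, moving 6 per step.
  step 6: -1 → 5
  step 7: 5 → 7
  step 8: 7 → 1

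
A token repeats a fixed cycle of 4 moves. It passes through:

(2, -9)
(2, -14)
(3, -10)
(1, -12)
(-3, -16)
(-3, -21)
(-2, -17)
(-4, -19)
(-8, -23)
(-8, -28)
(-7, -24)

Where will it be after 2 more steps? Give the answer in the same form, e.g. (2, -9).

(-13, -30)

Step-to-step displacements: (+0, -5), (+1, +4), (-2, -2), (-4, -4), (+0, -5), (+1, +4), (-2, -2), (-4, -4), (+0, -5), (+1, +4) — a repeating cycle of length 4.
step 11: apply (-2, -2) → (-9, -26)
step 12: apply (-4, -4) → (-13, -30)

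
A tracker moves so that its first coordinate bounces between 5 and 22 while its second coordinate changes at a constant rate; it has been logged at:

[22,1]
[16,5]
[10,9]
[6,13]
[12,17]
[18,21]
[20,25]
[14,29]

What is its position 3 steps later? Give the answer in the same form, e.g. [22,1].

[14,41]

The first coordinate travels 6 per step and bounces off the walls at 5 and 22.
  step 8: 14 → 8
  step 9: 8 → 8
  step 10: 8 → 14
The second coordinate changes by +4 each step: at step 10 it is 41.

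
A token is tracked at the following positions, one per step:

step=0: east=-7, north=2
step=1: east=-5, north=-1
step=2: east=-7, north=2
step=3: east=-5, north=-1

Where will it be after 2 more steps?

Step-to-step displacements: (+2, -3), (-2, +3), (+2, -3); each is -1× the previous.
step 4: east=-5, north=-1 + (-2, +3) → east=-7, north=2
step 5: east=-7, north=2 + (+2, -3) → east=-5, north=-1

east=-5, north=-1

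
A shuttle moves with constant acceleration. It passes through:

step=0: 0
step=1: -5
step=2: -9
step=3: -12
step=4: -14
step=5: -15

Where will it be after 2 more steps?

-14

Successive displacements: -5, -4, -3, -2, -1 — each changes by +1.
step 6: -15 + 0 → -15
step 7: -15 + 1 → -14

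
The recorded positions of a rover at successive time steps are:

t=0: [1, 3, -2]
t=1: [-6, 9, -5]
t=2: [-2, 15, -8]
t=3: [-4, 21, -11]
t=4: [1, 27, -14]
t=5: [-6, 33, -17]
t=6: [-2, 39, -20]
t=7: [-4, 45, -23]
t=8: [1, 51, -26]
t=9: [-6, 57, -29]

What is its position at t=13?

The first coordinate repeats the cycle [1, -6, -2, -4] with period 4; step 13 mod 4 = 1, giving -6.
The second coordinate changes by +6 each step, so at step 13 it is 3 + 13·(6) = 81.
The third coordinate changes by -3 each step, so at step 13 it is -2 + 13·(-3) = -41.

[-6, 81, -41]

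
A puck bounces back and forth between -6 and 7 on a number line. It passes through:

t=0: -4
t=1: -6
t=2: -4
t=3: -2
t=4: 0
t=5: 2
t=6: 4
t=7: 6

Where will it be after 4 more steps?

The value reflects between -6 and 7, moving 2 per step.
  step 8: 6 → 6
  step 9: 6 → 4
  step 10: 4 → 2
  step 11: 2 → 0

0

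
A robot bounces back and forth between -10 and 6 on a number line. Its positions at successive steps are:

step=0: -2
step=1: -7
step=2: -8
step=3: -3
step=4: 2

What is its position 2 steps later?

0

The value travels 5 per step and bounces off the walls at -10 and 6.
  step 5: 2 → 5
  step 6: 5 → 0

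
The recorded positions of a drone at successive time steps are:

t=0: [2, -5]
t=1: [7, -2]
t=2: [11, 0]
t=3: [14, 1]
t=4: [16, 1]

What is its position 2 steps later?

Successive displacements: [+5, +3], [+4, +2], [+3, +1], [+2, +0] — each changes by [-1, -1].
step 5: [16, 1] + [+1, -1] → [17, 0]
step 6: [17, 0] + [+0, -2] → [17, -2]

[17, -2]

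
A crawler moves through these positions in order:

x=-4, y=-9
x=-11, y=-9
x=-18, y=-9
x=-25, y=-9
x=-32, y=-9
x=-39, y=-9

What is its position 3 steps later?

x=-60, y=-9

Each step adds (-7, +0) to the position.
step 6: x=-39, y=-9 + (-7, +0) → x=-46, y=-9
step 7: x=-46, y=-9 + (-7, +0) → x=-53, y=-9
step 8: x=-53, y=-9 + (-7, +0) → x=-60, y=-9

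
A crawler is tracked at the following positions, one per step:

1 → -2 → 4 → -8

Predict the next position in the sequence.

16

The jumps are -3, +6, -12 — a geometric progression with ratio -2.
step 4: -8 + 24 → 16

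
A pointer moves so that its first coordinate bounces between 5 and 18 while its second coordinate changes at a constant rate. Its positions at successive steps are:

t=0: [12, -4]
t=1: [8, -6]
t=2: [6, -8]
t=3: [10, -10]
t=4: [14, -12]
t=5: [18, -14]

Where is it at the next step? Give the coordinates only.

The first coordinate reflects between 5 and 18, moving 4 per step.
  step 6: 18 → 14
The second coordinate changes by -2 each step: at step 6 it is -16.

[14, -16]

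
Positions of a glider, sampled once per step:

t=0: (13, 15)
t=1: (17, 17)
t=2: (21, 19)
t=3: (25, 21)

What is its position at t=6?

Each step adds (+4, +2) to the position.
step 4: (25, 21) + (+4, +2) → (29, 23)
step 5: (29, 23) + (+4, +2) → (33, 25)
step 6: (33, 25) + (+4, +2) → (37, 27)

(37, 27)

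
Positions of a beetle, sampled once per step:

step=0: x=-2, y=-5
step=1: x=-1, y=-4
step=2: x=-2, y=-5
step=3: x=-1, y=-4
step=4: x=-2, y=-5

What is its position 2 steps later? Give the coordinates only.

x=-2, y=-5

Step-to-step displacements: (+1, +1), (-1, -1), (+1, +1), (-1, -1); each is -1× the previous.
step 5: x=-2, y=-5 + (+1, +1) → x=-1, y=-4
step 6: x=-1, y=-4 + (-1, -1) → x=-2, y=-5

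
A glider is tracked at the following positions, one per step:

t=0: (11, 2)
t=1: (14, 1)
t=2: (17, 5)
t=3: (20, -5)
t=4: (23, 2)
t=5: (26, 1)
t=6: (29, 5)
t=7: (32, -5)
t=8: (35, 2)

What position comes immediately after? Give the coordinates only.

(38, 1)

The first coordinate changes by +3 each step, so at step 9 it is 11 + 9·(3) = 38.
The second coordinate repeats the cycle [2, 1, 5, -5] with period 4; step 9 mod 4 = 1, giving 1.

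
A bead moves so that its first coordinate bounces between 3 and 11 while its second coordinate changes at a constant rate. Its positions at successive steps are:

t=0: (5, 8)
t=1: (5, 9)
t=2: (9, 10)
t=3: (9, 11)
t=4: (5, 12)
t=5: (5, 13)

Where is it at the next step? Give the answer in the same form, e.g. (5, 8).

The first coordinate reflects between 3 and 11, moving 4 per step.
  step 6: 5 → 9
The second coordinate changes by +1 each step: at step 6 it is 14.

(9, 14)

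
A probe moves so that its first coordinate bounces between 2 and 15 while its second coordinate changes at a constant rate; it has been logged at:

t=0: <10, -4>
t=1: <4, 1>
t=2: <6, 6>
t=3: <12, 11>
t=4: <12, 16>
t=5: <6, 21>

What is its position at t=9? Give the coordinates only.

The first coordinate travels 6 per step and bounces off the walls at 2 and 15.
  step 6: 6 → 4
  step 7: 4 → 10
  step 8: 10 → 14
  step 9: 14 → 8
The second coordinate changes by +5 each step: at step 9 it is 41.

<8, 41>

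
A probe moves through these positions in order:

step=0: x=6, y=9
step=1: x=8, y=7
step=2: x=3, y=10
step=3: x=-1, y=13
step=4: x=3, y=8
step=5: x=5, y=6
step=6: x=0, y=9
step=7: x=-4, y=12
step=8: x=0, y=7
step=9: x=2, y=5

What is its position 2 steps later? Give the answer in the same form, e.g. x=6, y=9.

x=-7, y=11

Differencing gives (+2, -2), (-5, +3), (-4, +3), (+4, -5), (+2, -2), (-5, +3), (-4, +3), (+4, -5), (+2, -2). This is the pattern (+2, -2), (-5, +3), (-4, +3), (+4, -5) repeated.
step 10: apply (-5, +3) → x=-3, y=8
step 11: apply (-4, +3) → x=-7, y=11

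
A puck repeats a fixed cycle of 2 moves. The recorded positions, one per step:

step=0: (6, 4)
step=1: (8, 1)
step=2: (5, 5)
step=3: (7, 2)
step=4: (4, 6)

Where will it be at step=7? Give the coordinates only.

Differencing gives (+2, -3), (-3, +4), (+2, -3), (-3, +4). This is the pattern (+2, -3), (-3, +4) repeated.
step 5: apply (+2, -3) → (6, 3)
step 6: apply (-3, +4) → (3, 7)
step 7: apply (+2, -3) → (5, 4)

(5, 4)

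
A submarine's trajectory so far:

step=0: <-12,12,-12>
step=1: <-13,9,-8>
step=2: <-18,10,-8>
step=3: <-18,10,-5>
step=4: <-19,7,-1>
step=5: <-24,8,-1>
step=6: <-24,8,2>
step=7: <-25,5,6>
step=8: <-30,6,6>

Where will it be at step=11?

<-36,4,13>

The moves between consecutive positions are <-1,-3,+4>, <-5,+1,+0>, <+0,+0,+3>, <-1,-3,+4>, <-5,+1,+0>, <+0,+0,+3>, <-1,-3,+4>, <-5,+1,+0>; they repeat the 3-cycle [<-1,-3,+4>, <-5,+1,+0>, <+0,+0,+3>].
step 9: apply <+0,+0,+3> → <-30,6,9>
step 10: apply <-1,-3,+4> → <-31,3,13>
step 11: apply <-5,+1,+0> → <-36,4,13>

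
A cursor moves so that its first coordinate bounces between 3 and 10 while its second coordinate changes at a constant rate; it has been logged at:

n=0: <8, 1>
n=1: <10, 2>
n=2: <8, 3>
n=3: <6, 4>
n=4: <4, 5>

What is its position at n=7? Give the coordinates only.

The first coordinate travels 2 per step and bounces off the walls at 3 and 10.
  step 5: 4 → 4
  step 6: 4 → 6
  step 7: 6 → 8
The second coordinate changes by +1 each step: at step 7 it is 8.

<8, 8>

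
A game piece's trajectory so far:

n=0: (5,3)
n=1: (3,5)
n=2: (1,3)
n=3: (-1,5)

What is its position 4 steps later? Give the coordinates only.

First: linear, -2 per step → -9 at step 7.
Second: cycles through 3, 5 every 2 steps. Step 7 lands at position 1 of the cycle → 5.

(-9,5)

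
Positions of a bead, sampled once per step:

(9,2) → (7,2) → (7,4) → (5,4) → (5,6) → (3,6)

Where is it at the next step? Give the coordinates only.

(3,8)

Differencing gives (-2,+0), (+0,+2), (-2,+0), (+0,+2), (-2,+0). This is the pattern (-2,+0), (+0,+2) repeated.
step 6: apply (+0,+2) → (3,8)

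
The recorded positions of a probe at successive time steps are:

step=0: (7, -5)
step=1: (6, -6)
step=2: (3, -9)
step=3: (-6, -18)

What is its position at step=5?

(-114, -126)

The jumps are (-1, -1), (-3, -3), (-9, -9) — a geometric progression with ratio 3.
step 4: (-6, -18) + (-27, -27) → (-33, -45)
step 5: (-33, -45) + (-81, -81) → (-114, -126)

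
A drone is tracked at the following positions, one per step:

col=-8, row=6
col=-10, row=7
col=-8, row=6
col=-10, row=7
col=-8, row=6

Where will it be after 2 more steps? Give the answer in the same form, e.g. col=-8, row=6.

Consecutive displacements (-2, +1), (+2, -1), (-2, +1), (+2, -1) scale by a factor of -1 each step.
step 5: col=-8, row=6 + (-2, +1) → col=-10, row=7
step 6: col=-10, row=7 + (+2, -1) → col=-8, row=6

col=-8, row=6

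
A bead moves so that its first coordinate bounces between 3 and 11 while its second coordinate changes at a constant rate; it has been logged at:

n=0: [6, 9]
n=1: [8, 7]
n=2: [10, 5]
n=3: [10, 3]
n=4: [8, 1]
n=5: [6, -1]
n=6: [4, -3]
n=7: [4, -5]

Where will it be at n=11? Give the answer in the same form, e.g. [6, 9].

[10, -13]

The first coordinate reflects between 3 and 11, moving 2 per step.
  step 8: 4 → 6
  step 9: 6 → 8
  step 10: 8 → 10
  step 11: 10 → 10
The second coordinate changes by -2 each step: at step 11 it is -13.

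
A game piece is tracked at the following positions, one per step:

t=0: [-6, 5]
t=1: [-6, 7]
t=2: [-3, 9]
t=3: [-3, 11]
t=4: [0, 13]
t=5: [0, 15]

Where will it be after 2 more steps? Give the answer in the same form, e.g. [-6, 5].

[3, 19]

Step-to-step displacements: [+0, +2], [+3, +2], [+0, +2], [+3, +2], [+0, +2] — a repeating cycle of length 2.
step 6: apply [+3, +2] → [3, 17]
step 7: apply [+0, +2] → [3, 19]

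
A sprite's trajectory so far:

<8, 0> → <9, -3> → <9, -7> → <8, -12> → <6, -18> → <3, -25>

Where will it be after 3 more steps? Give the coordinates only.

<-12, -52>

First differences are <+1, -3>, <+0, -4>, <-1, -5>, <-2, -6>, <-3, -7>; their common second difference is <-1, -1> (constant acceleration).
step 6: <3, -25> + <-4, -8> → <-1, -33>
step 7: <-1, -33> + <-5, -9> → <-6, -42>
step 8: <-6, -42> + <-6, -10> → <-12, -52>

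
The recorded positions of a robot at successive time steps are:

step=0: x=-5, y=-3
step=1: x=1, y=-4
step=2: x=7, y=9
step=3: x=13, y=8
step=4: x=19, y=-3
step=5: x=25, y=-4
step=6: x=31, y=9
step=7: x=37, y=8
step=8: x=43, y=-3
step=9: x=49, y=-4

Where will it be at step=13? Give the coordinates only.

x=73, y=-4

The x coordinate changes by +6 each step, so at step 13 it is -5 + 13·(6) = 73.
The y coordinate repeats the cycle [-3, -4, 9, 8] with period 4; step 13 mod 4 = 1, giving -4.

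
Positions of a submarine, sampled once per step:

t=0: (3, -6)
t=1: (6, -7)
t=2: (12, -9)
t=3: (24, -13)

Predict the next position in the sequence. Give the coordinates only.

(48, -21)

Step-to-step displacements: (+3, -1), (+6, -2), (+12, -4); each is 2× the previous.
step 4: (24, -13) + (+24, -8) → (48, -21)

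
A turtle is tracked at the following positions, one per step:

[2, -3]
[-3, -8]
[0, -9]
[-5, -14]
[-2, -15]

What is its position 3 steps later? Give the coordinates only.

Step-to-step displacements: [-5, -5], [+3, -1], [-5, -5], [+3, -1] — a repeating cycle of length 2.
step 5: apply [-5, -5] → [-7, -20]
step 6: apply [+3, -1] → [-4, -21]
step 7: apply [-5, -5] → [-9, -26]

[-9, -26]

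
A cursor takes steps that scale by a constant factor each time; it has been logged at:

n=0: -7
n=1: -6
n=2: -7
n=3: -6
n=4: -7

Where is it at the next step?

The jumps are +1, -1, +1, -1 — a geometric progression with ratio -1.
step 5: -7 + 1 → -6

-6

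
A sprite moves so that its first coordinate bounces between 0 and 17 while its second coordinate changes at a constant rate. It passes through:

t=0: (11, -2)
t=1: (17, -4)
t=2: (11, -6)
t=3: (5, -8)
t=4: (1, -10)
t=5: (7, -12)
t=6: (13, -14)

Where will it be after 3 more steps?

The first coordinate reflects between 0 and 17, moving 6 per step.
  step 7: 13 → 15
  step 8: 15 → 9
  step 9: 9 → 3
The second coordinate changes by -2 each step: at step 9 it is -20.

(3, -20)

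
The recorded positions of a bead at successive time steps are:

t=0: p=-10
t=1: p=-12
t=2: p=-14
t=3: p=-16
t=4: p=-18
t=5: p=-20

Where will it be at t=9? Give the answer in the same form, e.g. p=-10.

Each step adds -2 to the position.
step 6: -20 − 2 → p=-22
step 7: -22 − 2 → p=-24
step 8: -24 − 2 → p=-26
step 9: -26 − 2 → p=-28

p=-28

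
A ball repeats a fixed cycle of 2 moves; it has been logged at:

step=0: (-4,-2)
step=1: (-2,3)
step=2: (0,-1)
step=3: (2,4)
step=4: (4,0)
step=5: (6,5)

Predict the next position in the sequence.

(8,1)

Step-to-step displacements: (+2,+5), (+2,-4), (+2,+5), (+2,-4), (+2,+5) — a repeating cycle of length 2.
step 6: apply (+2,-4) → (8,1)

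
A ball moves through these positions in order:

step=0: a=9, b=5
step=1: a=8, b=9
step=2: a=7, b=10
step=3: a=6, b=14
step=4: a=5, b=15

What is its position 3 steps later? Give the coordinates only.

The moves between consecutive positions are (-1, +4), (-1, +1), (-1, +4), (-1, +1); they repeat the 2-cycle [(-1, +4), (-1, +1)].
step 5: apply (-1, +4) → a=4, b=19
step 6: apply (-1, +1) → a=3, b=20
step 7: apply (-1, +4) → a=2, b=24

a=2, b=24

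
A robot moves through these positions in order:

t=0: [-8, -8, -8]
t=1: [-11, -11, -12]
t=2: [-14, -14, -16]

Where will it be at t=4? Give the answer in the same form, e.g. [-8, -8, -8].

[-20, -20, -24]

The position changes by [-3, -3, -4] every step.
step 3: [-14, -14, -16] + [-3, -3, -4] → [-17, -17, -20]
step 4: [-17, -17, -20] + [-3, -3, -4] → [-20, -20, -24]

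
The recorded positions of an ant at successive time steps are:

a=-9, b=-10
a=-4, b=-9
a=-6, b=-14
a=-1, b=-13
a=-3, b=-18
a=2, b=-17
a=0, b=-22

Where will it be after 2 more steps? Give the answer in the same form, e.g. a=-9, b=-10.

a=3, b=-26

Differencing gives (+5, +1), (-2, -5), (+5, +1), (-2, -5), (+5, +1), (-2, -5). This is the pattern (+5, +1), (-2, -5) repeated.
step 7: apply (+5, +1) → a=5, b=-21
step 8: apply (-2, -5) → a=3, b=-26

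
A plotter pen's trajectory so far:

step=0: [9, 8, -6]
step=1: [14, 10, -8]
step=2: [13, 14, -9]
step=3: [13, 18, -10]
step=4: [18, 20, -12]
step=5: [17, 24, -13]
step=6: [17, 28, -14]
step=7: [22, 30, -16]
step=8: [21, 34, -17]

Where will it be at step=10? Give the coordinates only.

Differencing gives [+5, +2, -2], [-1, +4, -1], [+0, +4, -1], [+5, +2, -2], [-1, +4, -1], [+0, +4, -1], [+5, +2, -2], [-1, +4, -1]. This is the pattern [+5, +2, -2], [-1, +4, -1], [+0, +4, -1] repeated.
step 9: apply [+0, +4, -1] → [21, 38, -18]
step 10: apply [+5, +2, -2] → [26, 40, -20]

[26, 40, -20]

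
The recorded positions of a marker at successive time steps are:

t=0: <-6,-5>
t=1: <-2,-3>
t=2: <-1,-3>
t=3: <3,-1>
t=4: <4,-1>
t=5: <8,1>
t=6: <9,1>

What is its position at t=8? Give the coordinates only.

The moves between consecutive positions are <+4,+2>, <+1,+0>, <+4,+2>, <+1,+0>, <+4,+2>, <+1,+0>; they repeat the 2-cycle [<+4,+2>, <+1,+0>].
step 7: apply <+4,+2> → <13,3>
step 8: apply <+1,+0> → <14,3>

<14,3>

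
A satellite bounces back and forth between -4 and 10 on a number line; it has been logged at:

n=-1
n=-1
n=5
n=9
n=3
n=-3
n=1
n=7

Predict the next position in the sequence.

n=7

The value reflects between -4 and 10, moving 6 per step.
  step 8: 7 → 7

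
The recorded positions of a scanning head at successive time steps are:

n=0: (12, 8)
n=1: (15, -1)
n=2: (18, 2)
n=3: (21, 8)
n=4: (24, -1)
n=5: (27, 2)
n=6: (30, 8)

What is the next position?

The first coordinate changes by +3 each step, so at step 7 it is 12 + 7·(3) = 33.
The second coordinate repeats the cycle [8, -1, 2] with period 3; step 7 mod 3 = 1, giving -1.

(33, -1)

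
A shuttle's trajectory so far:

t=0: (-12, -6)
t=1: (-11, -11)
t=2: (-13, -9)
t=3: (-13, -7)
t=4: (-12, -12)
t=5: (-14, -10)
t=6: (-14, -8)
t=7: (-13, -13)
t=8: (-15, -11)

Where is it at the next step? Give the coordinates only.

Differencing gives (+1, -5), (-2, +2), (+0, +2), (+1, -5), (-2, +2), (+0, +2), (+1, -5), (-2, +2). This is the pattern (+1, -5), (-2, +2), (+0, +2) repeated.
step 9: apply (+0, +2) → (-15, -9)

(-15, -9)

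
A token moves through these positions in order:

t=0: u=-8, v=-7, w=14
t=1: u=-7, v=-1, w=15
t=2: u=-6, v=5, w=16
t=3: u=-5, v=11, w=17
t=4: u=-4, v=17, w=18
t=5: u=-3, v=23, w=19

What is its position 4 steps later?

The position changes by (+1, +6, +1) every step.
step 6: u=-3, v=23, w=19 + (+1, +6, +1) → u=-2, v=29, w=20
step 7: u=-2, v=29, w=20 + (+1, +6, +1) → u=-1, v=35, w=21
step 8: u=-1, v=35, w=21 + (+1, +6, +1) → u=0, v=41, w=22
step 9: u=0, v=41, w=22 + (+1, +6, +1) → u=1, v=47, w=23

u=1, v=47, w=23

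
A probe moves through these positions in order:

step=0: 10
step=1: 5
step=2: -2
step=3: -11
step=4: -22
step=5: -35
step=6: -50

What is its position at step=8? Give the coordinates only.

-86

Successive displacements: -5, -7, -9, -11, -13, -15 — each changes by -2.
step 7: -50 − 17 → -67
step 8: -67 − 19 → -86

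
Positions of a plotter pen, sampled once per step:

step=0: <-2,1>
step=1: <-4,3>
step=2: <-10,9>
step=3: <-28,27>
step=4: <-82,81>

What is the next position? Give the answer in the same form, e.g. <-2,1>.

Consecutive displacements <-2,+2>, <-6,+6>, <-18,+18>, <-54,+54> scale by a factor of 3 each step.
step 5: <-82,81> + <-162,+162> → <-244,243>

<-244,243>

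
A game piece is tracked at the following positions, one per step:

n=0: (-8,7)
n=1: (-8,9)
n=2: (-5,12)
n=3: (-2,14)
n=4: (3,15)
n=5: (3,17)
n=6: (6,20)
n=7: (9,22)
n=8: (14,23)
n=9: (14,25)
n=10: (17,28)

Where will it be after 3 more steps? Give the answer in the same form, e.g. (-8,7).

(25,33)

Differencing gives (+0,+2), (+3,+3), (+3,+2), (+5,+1), (+0,+2), (+3,+3), (+3,+2), (+5,+1), (+0,+2), (+3,+3). This is the pattern (+0,+2), (+3,+3), (+3,+2), (+5,+1) repeated.
step 11: apply (+3,+2) → (20,30)
step 12: apply (+5,+1) → (25,31)
step 13: apply (+0,+2) → (25,33)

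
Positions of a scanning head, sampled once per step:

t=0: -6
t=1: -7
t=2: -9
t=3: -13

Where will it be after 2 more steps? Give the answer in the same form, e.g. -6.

Step-to-step displacements: -1, -2, -4; each is 2× the previous.
step 4: -13 − 8 → -21
step 5: -21 − 16 → -37

-37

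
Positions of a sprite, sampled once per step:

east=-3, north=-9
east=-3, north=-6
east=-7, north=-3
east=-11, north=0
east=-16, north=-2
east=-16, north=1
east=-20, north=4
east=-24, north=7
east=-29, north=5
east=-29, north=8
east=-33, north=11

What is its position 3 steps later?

east=-42, north=15

The moves between consecutive positions are (+0, +3), (-4, +3), (-4, +3), (-5, -2), (+0, +3), (-4, +3), (-4, +3), (-5, -2), (+0, +3), (-4, +3); they repeat the 4-cycle [(+0, +3), (-4, +3), (-4, +3), (-5, -2)].
step 11: apply (-4, +3) → east=-37, north=14
step 12: apply (-5, -2) → east=-42, north=12
step 13: apply (+0, +3) → east=-42, north=15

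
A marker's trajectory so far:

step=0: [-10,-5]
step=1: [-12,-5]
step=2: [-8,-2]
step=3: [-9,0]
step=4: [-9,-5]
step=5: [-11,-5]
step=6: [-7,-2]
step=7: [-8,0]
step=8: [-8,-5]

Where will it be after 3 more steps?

[-7,0]

Differencing gives [-2,+0], [+4,+3], [-1,+2], [+0,-5], [-2,+0], [+4,+3], [-1,+2], [+0,-5]. This is the pattern [-2,+0], [+4,+3], [-1,+2], [+0,-5] repeated.
step 9: apply [-2,+0] → [-10,-5]
step 10: apply [+4,+3] → [-6,-2]
step 11: apply [-1,+2] → [-7,0]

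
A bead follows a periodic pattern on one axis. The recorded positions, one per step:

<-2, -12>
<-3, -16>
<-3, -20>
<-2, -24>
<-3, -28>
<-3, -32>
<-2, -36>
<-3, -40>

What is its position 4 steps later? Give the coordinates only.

First: cycles through -2, -3, -3 every 3 steps. Step 11 lands at position 2 of the cycle → -3.
Second: linear, -4 per step → -56 at step 11.

<-3, -56>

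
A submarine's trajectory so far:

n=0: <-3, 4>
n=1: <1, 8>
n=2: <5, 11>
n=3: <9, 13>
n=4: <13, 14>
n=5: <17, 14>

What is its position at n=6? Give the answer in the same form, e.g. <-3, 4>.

Successive displacements: <+4, +4>, <+4, +3>, <+4, +2>, <+4, +1>, <+4, +0> — each changes by <+0, -1>.
step 6: <17, 14> + <+4, -1> → <21, 13>

<21, 13>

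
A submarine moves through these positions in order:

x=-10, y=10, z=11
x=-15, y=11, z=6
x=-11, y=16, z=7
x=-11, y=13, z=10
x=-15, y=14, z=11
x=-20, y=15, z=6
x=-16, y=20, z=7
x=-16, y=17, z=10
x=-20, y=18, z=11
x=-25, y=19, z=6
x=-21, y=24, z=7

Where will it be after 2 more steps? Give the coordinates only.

Step-to-step displacements: (-5,+1,-5), (+4,+5,+1), (+0,-3,+3), (-4,+1,+1), (-5,+1,-5), (+4,+5,+1), (+0,-3,+3), (-4,+1,+1), (-5,+1,-5), (+4,+5,+1) — a repeating cycle of length 4.
step 11: apply (+0,-3,+3) → x=-21, y=21, z=10
step 12: apply (-4,+1,+1) → x=-25, y=22, z=11

x=-25, y=22, z=11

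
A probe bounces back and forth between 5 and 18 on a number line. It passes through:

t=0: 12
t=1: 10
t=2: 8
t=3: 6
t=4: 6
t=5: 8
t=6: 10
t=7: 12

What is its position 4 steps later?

16

The value reflects between 5 and 18, moving 2 per step.
  step 8: 12 → 14
  step 9: 14 → 16
  step 10: 16 → 18
  step 11: 18 → 16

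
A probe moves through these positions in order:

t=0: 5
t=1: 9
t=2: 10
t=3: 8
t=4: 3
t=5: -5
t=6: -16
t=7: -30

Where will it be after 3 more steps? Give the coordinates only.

Successive displacements: +4, +1, -2, -5, -8, -11, -14 — each changes by -3.
step 8: -30 − 17 → -47
step 9: -47 − 20 → -67
step 10: -67 − 23 → -90

-90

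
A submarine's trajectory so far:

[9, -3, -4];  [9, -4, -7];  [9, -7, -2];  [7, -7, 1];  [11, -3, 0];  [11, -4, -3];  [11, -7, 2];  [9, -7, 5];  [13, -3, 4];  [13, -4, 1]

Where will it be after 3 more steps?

Step-to-step displacements: [+0, -1, -3], [+0, -3, +5], [-2, +0, +3], [+4, +4, -1], [+0, -1, -3], [+0, -3, +5], [-2, +0, +3], [+4, +4, -1], [+0, -1, -3] — a repeating cycle of length 4.
step 10: apply [+0, -3, +5] → [13, -7, 6]
step 11: apply [-2, +0, +3] → [11, -7, 9]
step 12: apply [+4, +4, -1] → [15, -3, 8]

[15, -3, 8]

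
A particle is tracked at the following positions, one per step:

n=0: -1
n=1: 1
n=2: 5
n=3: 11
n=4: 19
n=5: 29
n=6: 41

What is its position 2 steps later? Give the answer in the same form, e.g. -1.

Taking differences between consecutive positions: +2, +4, +6, +8, +10, +12. These grow by +2 each step.
step 7: 41 + 14 → 55
step 8: 55 + 16 → 71

71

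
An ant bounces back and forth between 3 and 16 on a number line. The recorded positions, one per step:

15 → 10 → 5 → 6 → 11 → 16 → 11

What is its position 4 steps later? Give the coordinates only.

15

The value reflects between 3 and 16, moving 5 per step.
  step 7: 11 → 6
  step 8: 6 → 5
  step 9: 5 → 10
  step 10: 10 → 15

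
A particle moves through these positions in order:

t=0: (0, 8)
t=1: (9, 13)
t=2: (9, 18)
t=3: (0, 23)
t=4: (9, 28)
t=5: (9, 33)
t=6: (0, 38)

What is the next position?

(9, 43)

The first coordinate repeats the cycle [0, 9, 9] with period 3; step 7 mod 3 = 1, giving 9.
The second coordinate changes by +5 each step, so at step 7 it is 8 + 7·(5) = 43.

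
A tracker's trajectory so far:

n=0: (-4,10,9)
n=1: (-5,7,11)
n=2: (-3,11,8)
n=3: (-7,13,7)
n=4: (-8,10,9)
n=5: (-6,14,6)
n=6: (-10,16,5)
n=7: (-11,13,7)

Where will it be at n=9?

Step-to-step displacements: (-1,-3,+2), (+2,+4,-3), (-4,+2,-1), (-1,-3,+2), (+2,+4,-3), (-4,+2,-1), (-1,-3,+2) — a repeating cycle of length 3.
step 8: apply (+2,+4,-3) → (-9,17,4)
step 9: apply (-4,+2,-1) → (-13,19,3)

(-13,19,3)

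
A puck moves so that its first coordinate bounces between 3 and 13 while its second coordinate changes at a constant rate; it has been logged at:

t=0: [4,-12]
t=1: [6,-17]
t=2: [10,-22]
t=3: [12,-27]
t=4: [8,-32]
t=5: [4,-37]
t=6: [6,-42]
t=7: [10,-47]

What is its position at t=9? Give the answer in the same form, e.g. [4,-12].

[8,-57]

The first coordinate reflects between 3 and 13, moving 4 per step.
  step 8: 10 → 12
  step 9: 12 → 8
The second coordinate changes by -5 each step: at step 9 it is -57.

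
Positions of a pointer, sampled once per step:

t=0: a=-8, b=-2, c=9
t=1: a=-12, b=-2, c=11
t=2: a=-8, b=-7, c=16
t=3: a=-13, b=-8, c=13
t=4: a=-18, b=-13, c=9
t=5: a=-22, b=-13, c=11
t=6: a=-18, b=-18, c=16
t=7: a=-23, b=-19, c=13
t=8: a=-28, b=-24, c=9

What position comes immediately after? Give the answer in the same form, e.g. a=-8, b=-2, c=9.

a=-32, b=-24, c=11

Differencing gives (-4, +0, +2), (+4, -5, +5), (-5, -1, -3), (-5, -5, -4), (-4, +0, +2), (+4, -5, +5), (-5, -1, -3), (-5, -5, -4). This is the pattern (-4, +0, +2), (+4, -5, +5), (-5, -1, -3), (-5, -5, -4) repeated.
step 9: apply (-4, +0, +2) → a=-32, b=-24, c=11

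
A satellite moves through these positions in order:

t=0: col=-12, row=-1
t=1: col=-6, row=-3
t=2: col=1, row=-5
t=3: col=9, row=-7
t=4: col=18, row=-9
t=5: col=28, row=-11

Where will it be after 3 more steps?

col=64, row=-17

First differences are (+6, -2), (+7, -2), (+8, -2), (+9, -2), (+10, -2); their common second difference is (+1, +0) (constant acceleration).
step 6: col=28, row=-11 + (+11, -2) → col=39, row=-13
step 7: col=39, row=-13 + (+12, -2) → col=51, row=-15
step 8: col=51, row=-15 + (+13, -2) → col=64, row=-17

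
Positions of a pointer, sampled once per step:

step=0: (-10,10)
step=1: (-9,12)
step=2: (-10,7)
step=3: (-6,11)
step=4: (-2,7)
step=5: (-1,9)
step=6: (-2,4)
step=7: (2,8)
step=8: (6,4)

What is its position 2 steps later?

(6,1)

The moves between consecutive positions are (+1,+2), (-1,-5), (+4,+4), (+4,-4), (+1,+2), (-1,-5), (+4,+4), (+4,-4); they repeat the 4-cycle [(+1,+2), (-1,-5), (+4,+4), (+4,-4)].
step 9: apply (+1,+2) → (7,6)
step 10: apply (-1,-5) → (6,1)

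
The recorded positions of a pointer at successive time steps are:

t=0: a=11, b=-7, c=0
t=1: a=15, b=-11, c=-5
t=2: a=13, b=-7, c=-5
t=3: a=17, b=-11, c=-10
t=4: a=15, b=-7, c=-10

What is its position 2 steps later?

The moves between consecutive positions are (+4, -4, -5), (-2, +4, +0), (+4, -4, -5), (-2, +4, +0); they repeat the 2-cycle [(+4, -4, -5), (-2, +4, +0)].
step 5: apply (+4, -4, -5) → a=19, b=-11, c=-15
step 6: apply (-2, +4, +0) → a=17, b=-7, c=-15

a=17, b=-7, c=-15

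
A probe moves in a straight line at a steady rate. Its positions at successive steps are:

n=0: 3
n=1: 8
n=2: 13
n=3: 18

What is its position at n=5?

28

Each step adds +5 to the position.
step 4: 18 + 5 → 23
step 5: 23 + 5 → 28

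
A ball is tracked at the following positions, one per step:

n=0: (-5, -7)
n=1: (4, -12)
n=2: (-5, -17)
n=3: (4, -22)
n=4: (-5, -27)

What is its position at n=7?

The first coordinate repeats the cycle [-5, 4] with period 2; step 7 mod 2 = 1, giving 4.
The second coordinate changes by -5 each step, so at step 7 it is -7 + 7·(-5) = -42.

(4, -42)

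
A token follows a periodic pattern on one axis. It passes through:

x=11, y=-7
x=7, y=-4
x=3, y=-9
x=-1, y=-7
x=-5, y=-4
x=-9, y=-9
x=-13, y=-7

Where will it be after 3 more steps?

x=-25, y=-7

The x coordinate changes by -4 each step, so at step 9 it is 11 + 9·(-4) = -25.
The y coordinate repeats the cycle [-7, -4, -9] with period 3; step 9 mod 3 = 0, giving -7.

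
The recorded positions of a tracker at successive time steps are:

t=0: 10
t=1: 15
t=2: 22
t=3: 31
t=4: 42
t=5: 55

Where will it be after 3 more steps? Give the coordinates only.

106

Successive displacements: +5, +7, +9, +11, +13 — each changes by +2.
step 6: 55 + 15 → 70
step 7: 70 + 17 → 87
step 8: 87 + 19 → 106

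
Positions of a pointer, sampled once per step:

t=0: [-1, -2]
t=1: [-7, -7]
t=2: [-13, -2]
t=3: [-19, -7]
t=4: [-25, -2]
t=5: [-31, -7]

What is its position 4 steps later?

The first coordinate changes by -6 each step, so at step 9 it is -1 + 9·(-6) = -55.
The second coordinate repeats the cycle [-2, -7] with period 2; step 9 mod 2 = 1, giving -7.

[-55, -7]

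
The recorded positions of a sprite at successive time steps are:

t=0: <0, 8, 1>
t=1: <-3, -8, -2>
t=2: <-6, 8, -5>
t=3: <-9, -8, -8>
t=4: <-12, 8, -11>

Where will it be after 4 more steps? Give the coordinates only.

The first coordinate changes by -3 each step, so at step 8 it is 0 + 8·(-3) = -24.
The second coordinate repeats the cycle [8, -8] with period 2; step 8 mod 2 = 0, giving 8.
The third coordinate changes by -3 each step, so at step 8 it is 1 + 8·(-3) = -23.

<-24, 8, -23>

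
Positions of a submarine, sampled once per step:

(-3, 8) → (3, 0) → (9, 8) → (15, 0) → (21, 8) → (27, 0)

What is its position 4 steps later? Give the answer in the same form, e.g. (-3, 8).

First: linear, +6 per step → 51 at step 9.
Second: cycles through 8, 0 every 2 steps. Step 9 lands at position 1 of the cycle → 0.

(51, 0)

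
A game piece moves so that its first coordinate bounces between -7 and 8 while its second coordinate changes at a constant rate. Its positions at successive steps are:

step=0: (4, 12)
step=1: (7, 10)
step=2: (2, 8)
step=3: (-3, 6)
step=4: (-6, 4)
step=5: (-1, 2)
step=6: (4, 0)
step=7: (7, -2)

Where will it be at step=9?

(-3, -6)

The first coordinate travels 5 per step and bounces off the walls at -7 and 8.
  step 8: 7 → 2
  step 9: 2 → -3
The second coordinate changes by -2 each step: at step 9 it is -6.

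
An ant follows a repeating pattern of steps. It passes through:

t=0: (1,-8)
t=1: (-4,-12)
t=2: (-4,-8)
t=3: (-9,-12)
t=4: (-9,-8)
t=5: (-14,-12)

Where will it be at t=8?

Differencing gives (-5,-4), (+0,+4), (-5,-4), (+0,+4), (-5,-4). This is the pattern (-5,-4), (+0,+4) repeated.
step 6: apply (+0,+4) → (-14,-8)
step 7: apply (-5,-4) → (-19,-12)
step 8: apply (+0,+4) → (-19,-8)

(-19,-8)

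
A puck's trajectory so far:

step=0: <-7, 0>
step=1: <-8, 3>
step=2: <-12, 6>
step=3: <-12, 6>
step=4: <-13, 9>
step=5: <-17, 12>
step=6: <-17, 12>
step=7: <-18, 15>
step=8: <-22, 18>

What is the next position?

Step-to-step displacements: <-1, +3>, <-4, +3>, <+0, +0>, <-1, +3>, <-4, +3>, <+0, +0>, <-1, +3>, <-4, +3> — a repeating cycle of length 3.
step 9: apply <+0, +0> → <-22, 18>

<-22, 18>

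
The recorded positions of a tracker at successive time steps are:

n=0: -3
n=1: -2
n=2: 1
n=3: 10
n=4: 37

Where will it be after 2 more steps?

361

Step-to-step displacements: +1, +3, +9, +27; each is 3× the previous.
step 5: 37 + 81 → 118
step 6: 118 + 243 → 361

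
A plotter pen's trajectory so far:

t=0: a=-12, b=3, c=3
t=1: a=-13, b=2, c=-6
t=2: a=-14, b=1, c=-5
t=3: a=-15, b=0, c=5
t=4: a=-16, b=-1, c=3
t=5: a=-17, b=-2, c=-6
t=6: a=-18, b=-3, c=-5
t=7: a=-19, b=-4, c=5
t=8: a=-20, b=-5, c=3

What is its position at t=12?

The a coordinate changes by -1 each step, so at step 12 it is -12 + 12·(-1) = -24.
The b coordinate changes by -1 each step, so at step 12 it is 3 + 12·(-1) = -9.
The c coordinate repeats the cycle [3, -6, -5, 5] with period 4; step 12 mod 4 = 0, giving 3.

a=-24, b=-9, c=3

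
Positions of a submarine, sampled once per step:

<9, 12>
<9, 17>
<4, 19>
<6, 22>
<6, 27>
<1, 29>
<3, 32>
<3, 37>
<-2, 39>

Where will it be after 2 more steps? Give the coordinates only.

<0, 47>

The moves between consecutive positions are <+0, +5>, <-5, +2>, <+2, +3>, <+0, +5>, <-5, +2>, <+2, +3>, <+0, +5>, <-5, +2>; they repeat the 3-cycle [<+0, +5>, <-5, +2>, <+2, +3>].
step 9: apply <+2, +3> → <0, 42>
step 10: apply <+0, +5> → <0, 47>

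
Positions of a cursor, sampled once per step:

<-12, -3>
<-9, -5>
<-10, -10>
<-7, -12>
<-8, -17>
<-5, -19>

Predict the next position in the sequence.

<-6, -24>

Step-to-step displacements: <+3, -2>, <-1, -5>, <+3, -2>, <-1, -5>, <+3, -2> — a repeating cycle of length 2.
step 6: apply <-1, -5> → <-6, -24>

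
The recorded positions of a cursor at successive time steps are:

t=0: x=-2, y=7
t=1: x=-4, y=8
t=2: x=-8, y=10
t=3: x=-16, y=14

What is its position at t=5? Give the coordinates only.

The jumps are (-2, +1), (-4, +2), (-8, +4) — a geometric progression with ratio 2.
step 4: x=-16, y=14 + (-16, +8) → x=-32, y=22
step 5: x=-32, y=22 + (-32, +16) → x=-64, y=38

x=-64, y=38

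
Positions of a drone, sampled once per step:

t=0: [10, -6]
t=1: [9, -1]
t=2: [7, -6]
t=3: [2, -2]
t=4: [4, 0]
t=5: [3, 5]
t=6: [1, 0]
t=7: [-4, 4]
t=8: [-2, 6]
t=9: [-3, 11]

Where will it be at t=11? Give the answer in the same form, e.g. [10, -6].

Step-to-step displacements: [-1, +5], [-2, -5], [-5, +4], [+2, +2], [-1, +5], [-2, -5], [-5, +4], [+2, +2], [-1, +5] — a repeating cycle of length 4.
step 10: apply [-2, -5] → [-5, 6]
step 11: apply [-5, +4] → [-10, 10]

[-10, 10]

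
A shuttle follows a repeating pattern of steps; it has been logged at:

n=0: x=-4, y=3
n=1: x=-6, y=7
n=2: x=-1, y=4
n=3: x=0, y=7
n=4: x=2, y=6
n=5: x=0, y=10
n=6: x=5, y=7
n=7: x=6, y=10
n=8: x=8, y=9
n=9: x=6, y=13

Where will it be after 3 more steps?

Step-to-step displacements: (-2,+4), (+5,-3), (+1,+3), (+2,-1), (-2,+4), (+5,-3), (+1,+3), (+2,-1), (-2,+4) — a repeating cycle of length 4.
step 10: apply (+5,-3) → x=11, y=10
step 11: apply (+1,+3) → x=12, y=13
step 12: apply (+2,-1) → x=14, y=12

x=14, y=12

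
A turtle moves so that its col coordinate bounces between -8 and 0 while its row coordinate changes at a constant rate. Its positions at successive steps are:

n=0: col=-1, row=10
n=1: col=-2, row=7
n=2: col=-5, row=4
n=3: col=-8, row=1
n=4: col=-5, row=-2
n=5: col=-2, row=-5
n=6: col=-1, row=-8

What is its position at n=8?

col=-7, row=-14

The col coordinate reflects between -8 and 0, moving 3 per step.
  step 7: -1 → -4
  step 8: -4 → -7
The row coordinate changes by -3 each step: at step 8 it is -14.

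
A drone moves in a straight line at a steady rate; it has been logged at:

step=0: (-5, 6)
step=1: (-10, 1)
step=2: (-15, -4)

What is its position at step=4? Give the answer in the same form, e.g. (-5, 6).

(-25, -14)

Each step adds (-5, -5) to the position.
step 3: (-15, -4) + (-5, -5) → (-20, -9)
step 4: (-20, -9) + (-5, -5) → (-25, -14)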